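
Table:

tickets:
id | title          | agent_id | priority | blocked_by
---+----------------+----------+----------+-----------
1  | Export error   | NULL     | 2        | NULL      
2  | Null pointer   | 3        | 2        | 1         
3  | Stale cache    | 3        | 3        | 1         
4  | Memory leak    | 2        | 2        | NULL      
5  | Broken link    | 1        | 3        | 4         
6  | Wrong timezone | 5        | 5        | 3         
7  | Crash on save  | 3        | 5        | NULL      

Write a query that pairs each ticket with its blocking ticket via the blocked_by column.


This is a self-join: tickets is joined to a second copy of itself, matching each row's blocked_by to another row's id. Use LEFT JOIN so rows with blocked_by=NULL are kept.
  - ticket 1 (Export error): blocked_by=NULL -> NULL
  - ticket 2 (Null pointer): blocked_by=1 -> Export error
  - ticket 3 (Stale cache): blocked_by=1 -> Export error
  - ticket 4 (Memory leak): blocked_by=NULL -> NULL
  - ticket 5 (Broken link): blocked_by=4 -> Memory leak
  - ticket 6 (Wrong timezone): blocked_by=3 -> Stale cache
  - ticket 7 (Crash on save): blocked_by=NULL -> NULL

SQL:
SELECT a.title AS item, b.title AS blocked_by
FROM tickets a
LEFT JOIN tickets b ON a.blocked_by = b.id

Result:
item           | blocked_by  
---------------+-------------
Export error   | NULL        
Null pointer   | Export error
Stale cache    | Export error
Memory leak    | NULL        
Broken link    | Memory leak 
Wrong timezone | Stale cache 
Crash on save  | NULL        


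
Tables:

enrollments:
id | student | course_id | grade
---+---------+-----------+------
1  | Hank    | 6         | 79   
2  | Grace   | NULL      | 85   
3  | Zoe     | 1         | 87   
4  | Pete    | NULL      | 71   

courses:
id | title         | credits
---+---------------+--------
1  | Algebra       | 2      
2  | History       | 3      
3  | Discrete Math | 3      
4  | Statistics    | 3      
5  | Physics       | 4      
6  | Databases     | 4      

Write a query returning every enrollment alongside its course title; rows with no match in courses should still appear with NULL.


LEFT JOIN keeps every row from enrollments (the left table); where course_id has no match in courses, the course columns become NULL. Walk through each enrollment:
  - enrollment 1 (Hank): course_id=6 -> matches Databases
  - enrollment 2 (Grace): course_id=NULL, no match -> kept with NULL
  - enrollment 3 (Zoe): course_id=1 -> matches Algebra
  - enrollment 4 (Pete): course_id=NULL, no match -> kept with NULL
All 4 rows appear; 2 have NULL course.

SQL:
SELECT a.student, b.title AS course
FROM enrollments a
LEFT JOIN courses b ON a.course_id = b.id

Result:
student | course   
--------+----------
Hank    | Databases
Grace   | NULL     
Zoe     | Algebra  
Pete    | NULL     


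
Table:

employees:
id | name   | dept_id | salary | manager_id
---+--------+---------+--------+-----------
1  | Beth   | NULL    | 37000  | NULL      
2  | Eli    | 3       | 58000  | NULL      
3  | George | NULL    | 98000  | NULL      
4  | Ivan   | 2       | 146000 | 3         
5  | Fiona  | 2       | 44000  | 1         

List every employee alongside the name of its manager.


This is a self-join: employees is joined to a second copy of itself, matching each row's manager_id to another row's id. Use LEFT JOIN so rows with manager_id=NULL are kept.
  - employee 1 (Beth): manager_id=NULL -> NULL
  - employee 2 (Eli): manager_id=NULL -> NULL
  - employee 3 (George): manager_id=NULL -> NULL
  - employee 4 (Ivan): manager_id=3 -> George
  - employee 5 (Fiona): manager_id=1 -> Beth

SQL:
SELECT a.name AS item, b.name AS manager
FROM employees a
LEFT JOIN employees b ON a.manager_id = b.id

Result:
item   | manager
-------+--------
Beth   | NULL   
Eli    | NULL   
George | NULL   
Ivan   | George 
Fiona  | Beth   


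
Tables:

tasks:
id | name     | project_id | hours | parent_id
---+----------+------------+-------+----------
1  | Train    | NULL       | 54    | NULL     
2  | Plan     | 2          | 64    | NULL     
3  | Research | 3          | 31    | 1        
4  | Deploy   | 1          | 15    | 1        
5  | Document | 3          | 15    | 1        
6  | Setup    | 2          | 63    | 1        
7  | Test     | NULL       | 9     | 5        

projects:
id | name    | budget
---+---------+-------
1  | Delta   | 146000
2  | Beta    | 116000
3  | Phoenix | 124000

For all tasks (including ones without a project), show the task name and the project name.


LEFT JOIN keeps every row from tasks (the left table); where project_id has no match in projects, the project columns become NULL. Walk through each task:
  - task 1 (Train): project_id=NULL, no match -> kept with NULL
  - task 2 (Plan): project_id=2 -> matches Beta
  - task 3 (Research): project_id=3 -> matches Phoenix
  - task 4 (Deploy): project_id=1 -> matches Delta
  - task 5 (Document): project_id=3 -> matches Phoenix
  - task 6 (Setup): project_id=2 -> matches Beta
  - task 7 (Test): project_id=NULL, no match -> kept with NULL
All 7 rows appear; 2 have NULL project.

SQL:
SELECT a.name, b.name AS project
FROM tasks a
LEFT JOIN projects b ON a.project_id = b.id

Result:
name     | project
---------+--------
Train    | NULL   
Plan     | Beta   
Research | Phoenix
Deploy   | Delta  
Document | Phoenix
Setup    | Beta   
Test     | NULL   


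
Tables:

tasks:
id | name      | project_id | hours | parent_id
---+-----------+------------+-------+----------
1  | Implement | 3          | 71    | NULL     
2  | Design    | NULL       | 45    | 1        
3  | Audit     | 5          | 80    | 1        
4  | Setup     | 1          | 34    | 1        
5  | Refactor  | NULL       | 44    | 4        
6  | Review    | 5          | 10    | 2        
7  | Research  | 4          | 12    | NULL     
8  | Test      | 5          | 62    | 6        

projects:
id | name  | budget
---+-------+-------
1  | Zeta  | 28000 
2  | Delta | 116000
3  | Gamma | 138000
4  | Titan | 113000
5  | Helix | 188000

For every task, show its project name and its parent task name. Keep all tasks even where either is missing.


Two LEFT JOINs from the same base table tasks: one to projects via project_id, one to tasks itself via parent_id. Both are LEFT so every task is preserved.
Match against projects:
  - task 1 (Implement): project_id=3 -> matches Gamma
  - task 2 (Design): project_id=NULL, no match -> kept with NULL
  - task 3 (Audit): project_id=5 -> matches Helix
  - task 4 (Setup): project_id=1 -> matches Zeta
  - task 5 (Refactor): project_id=NULL, no match -> kept with NULL
  - task 6 (Review): project_id=5 -> matches Helix
  - task 7 (Research): project_id=4 -> matches Titan
  - task 8 (Test): project_id=5 -> matches Helix
Match against tasks (self):
  - task 1 (Implement): parent_id=NULL -> NULL
  - task 2 (Design): parent_id=1 -> Implement
  - task 3 (Audit): parent_id=1 -> Implement
  - task 4 (Setup): parent_id=1 -> Implement
  - task 5 (Refactor): parent_id=4 -> Setup
  - task 6 (Review): parent_id=2 -> Design
  - task 7 (Research): parent_id=NULL -> NULL
  - task 8 (Test): parent_id=6 -> Review

SQL:
SELECT a.name, b.name AS project, c.name AS parent
FROM tasks a
LEFT JOIN projects b ON a.project_id = b.id
LEFT JOIN tasks c ON a.parent_id = c.id

Result:
name      | project | parent   
----------+---------+----------
Implement | Gamma   | NULL     
Design    | NULL    | Implement
Audit     | Helix   | Implement
Setup     | Zeta    | Implement
Refactor  | NULL    | Setup    
Review    | Helix   | Design   
Research  | Titan   | NULL     
Test      | Helix   | Review   


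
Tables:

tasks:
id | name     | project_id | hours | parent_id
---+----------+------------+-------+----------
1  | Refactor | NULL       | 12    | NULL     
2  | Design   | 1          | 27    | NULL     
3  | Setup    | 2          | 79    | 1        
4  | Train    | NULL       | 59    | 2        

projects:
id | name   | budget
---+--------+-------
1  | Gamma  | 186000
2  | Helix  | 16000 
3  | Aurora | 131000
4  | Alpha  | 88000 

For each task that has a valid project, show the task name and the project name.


INNER JOIN keeps only tasks rows whose project_id matches an id in projects. Walk through each task:
  - task 1 (Refactor): project_id=NULL, no match -> dropped
  - task 2 (Design): project_id=1 -> matches Gamma
  - task 3 (Setup): project_id=2 -> matches Helix
  - task 4 (Train): project_id=NULL, no match -> dropped
So 2 of 4 rows are dropped.

SQL:
SELECT a.name, b.name AS project
FROM tasks a
INNER JOIN projects b ON a.project_id = b.id

Result:
name   | project
-------+--------
Design | Gamma  
Setup  | Helix  


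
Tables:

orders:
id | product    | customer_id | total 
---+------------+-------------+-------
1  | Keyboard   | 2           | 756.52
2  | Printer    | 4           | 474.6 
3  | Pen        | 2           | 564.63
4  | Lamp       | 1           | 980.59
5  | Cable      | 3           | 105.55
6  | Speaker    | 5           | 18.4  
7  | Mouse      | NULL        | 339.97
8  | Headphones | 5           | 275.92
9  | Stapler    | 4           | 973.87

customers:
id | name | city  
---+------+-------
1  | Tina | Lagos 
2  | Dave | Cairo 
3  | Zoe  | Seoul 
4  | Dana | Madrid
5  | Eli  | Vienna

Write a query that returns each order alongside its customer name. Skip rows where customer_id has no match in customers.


INNER JOIN keeps only orders rows whose customer_id matches an id in customers. Walk through each order:
  - order 1 (Keyboard): customer_id=2 -> matches Dave
  - order 2 (Printer): customer_id=4 -> matches Dana
  - order 3 (Pen): customer_id=2 -> matches Dave
  - order 4 (Lamp): customer_id=1 -> matches Tina
  - order 5 (Cable): customer_id=3 -> matches Zoe
  - order 6 (Speaker): customer_id=5 -> matches Eli
  - order 7 (Mouse): customer_id=NULL, no match -> dropped
  - order 8 (Headphones): customer_id=5 -> matches Eli
  - order 9 (Stapler): customer_id=4 -> matches Dana
So 1 of 9 rows is dropped.

SQL:
SELECT a.product, b.name AS customer
FROM orders a
INNER JOIN customers b ON a.customer_id = b.id

Result:
product    | customer
-----------+---------
Keyboard   | Dave    
Printer    | Dana    
Pen        | Dave    
Lamp       | Tina    
Cable      | Zoe     
Speaker    | Eli     
Headphones | Eli     
Stapler    | Dana    


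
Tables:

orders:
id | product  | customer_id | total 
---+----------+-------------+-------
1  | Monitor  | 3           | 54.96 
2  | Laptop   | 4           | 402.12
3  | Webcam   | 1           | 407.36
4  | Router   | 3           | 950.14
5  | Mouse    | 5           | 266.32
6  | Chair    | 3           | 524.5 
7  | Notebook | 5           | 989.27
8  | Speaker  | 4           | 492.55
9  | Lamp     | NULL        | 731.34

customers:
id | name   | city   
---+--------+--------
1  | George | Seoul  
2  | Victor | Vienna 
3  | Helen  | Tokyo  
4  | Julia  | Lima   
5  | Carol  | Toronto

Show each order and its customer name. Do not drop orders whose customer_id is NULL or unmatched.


LEFT JOIN keeps every row from orders (the left table); where customer_id has no match in customers, the customer columns become NULL. Walk through each order:
  - order 1 (Monitor): customer_id=3 -> matches Helen
  - order 2 (Laptop): customer_id=4 -> matches Julia
  - order 3 (Webcam): customer_id=1 -> matches George
  - order 4 (Router): customer_id=3 -> matches Helen
  - order 5 (Mouse): customer_id=5 -> matches Carol
  - order 6 (Chair): customer_id=3 -> matches Helen
  - order 7 (Notebook): customer_id=5 -> matches Carol
  - order 8 (Speaker): customer_id=4 -> matches Julia
  - order 9 (Lamp): customer_id=NULL, no match -> kept with NULL
All 9 rows appear; 1 has NULL customer.

SQL:
SELECT a.product, b.name AS customer
FROM orders a
LEFT JOIN customers b ON a.customer_id = b.id

Result:
product  | customer
---------+---------
Monitor  | Helen   
Laptop   | Julia   
Webcam   | George  
Router   | Helen   
Mouse    | Carol   
Chair    | Helen   
Notebook | Carol   
Speaker  | Julia   
Lamp     | NULL    


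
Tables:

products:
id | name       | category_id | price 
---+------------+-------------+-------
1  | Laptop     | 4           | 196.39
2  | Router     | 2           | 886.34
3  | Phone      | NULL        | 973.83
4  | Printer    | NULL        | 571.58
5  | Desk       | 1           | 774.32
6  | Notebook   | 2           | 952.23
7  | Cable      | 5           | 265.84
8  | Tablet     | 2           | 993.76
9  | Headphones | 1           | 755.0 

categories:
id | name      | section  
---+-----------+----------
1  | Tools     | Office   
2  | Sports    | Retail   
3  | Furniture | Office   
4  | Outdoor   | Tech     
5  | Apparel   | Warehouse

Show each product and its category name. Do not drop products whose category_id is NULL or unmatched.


LEFT JOIN keeps every row from products (the left table); where category_id has no match in categories, the category columns become NULL. Walk through each product:
  - product 1 (Laptop): category_id=4 -> matches Outdoor
  - product 2 (Router): category_id=2 -> matches Sports
  - product 3 (Phone): category_id=NULL, no match -> kept with NULL
  - product 4 (Printer): category_id=NULL, no match -> kept with NULL
  - product 5 (Desk): category_id=1 -> matches Tools
  - product 6 (Notebook): category_id=2 -> matches Sports
  - product 7 (Cable): category_id=5 -> matches Apparel
  - product 8 (Tablet): category_id=2 -> matches Sports
  - product 9 (Headphones): category_id=1 -> matches Tools
All 9 rows appear; 2 have NULL category.

SQL:
SELECT a.name, b.name AS category
FROM products a
LEFT JOIN categories b ON a.category_id = b.id

Result:
name       | category
-----------+---------
Laptop     | Outdoor 
Router     | Sports  
Phone      | NULL    
Printer    | NULL    
Desk       | Tools   
Notebook   | Sports  
Cable      | Apparel 
Tablet     | Sports  
Headphones | Tools   


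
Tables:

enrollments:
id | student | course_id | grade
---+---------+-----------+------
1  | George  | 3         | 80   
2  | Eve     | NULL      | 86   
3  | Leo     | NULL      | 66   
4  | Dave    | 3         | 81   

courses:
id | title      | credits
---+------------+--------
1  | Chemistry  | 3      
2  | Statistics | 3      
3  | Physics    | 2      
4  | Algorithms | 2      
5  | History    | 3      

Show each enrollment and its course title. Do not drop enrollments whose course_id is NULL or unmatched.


LEFT JOIN keeps every row from enrollments (the left table); where course_id has no match in courses, the course columns become NULL. Walk through each enrollment:
  - enrollment 1 (George): course_id=3 -> matches Physics
  - enrollment 2 (Eve): course_id=NULL, no match -> kept with NULL
  - enrollment 3 (Leo): course_id=NULL, no match -> kept with NULL
  - enrollment 4 (Dave): course_id=3 -> matches Physics
All 4 rows appear; 2 have NULL course.

SQL:
SELECT a.student, b.title AS course
FROM enrollments a
LEFT JOIN courses b ON a.course_id = b.id

Result:
student | course 
--------+--------
George  | Physics
Eve     | NULL   
Leo     | NULL   
Dave    | Physics


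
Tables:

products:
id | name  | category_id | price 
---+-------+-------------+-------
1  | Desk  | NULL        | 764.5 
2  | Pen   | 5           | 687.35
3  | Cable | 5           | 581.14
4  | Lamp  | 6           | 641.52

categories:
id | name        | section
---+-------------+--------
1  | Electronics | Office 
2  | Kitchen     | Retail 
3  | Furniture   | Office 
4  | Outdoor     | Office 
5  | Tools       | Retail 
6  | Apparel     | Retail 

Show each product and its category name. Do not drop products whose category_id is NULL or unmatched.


LEFT JOIN keeps every row from products (the left table); where category_id has no match in categories, the category columns become NULL. Walk through each product:
  - product 1 (Desk): category_id=NULL, no match -> kept with NULL
  - product 2 (Pen): category_id=5 -> matches Tools
  - product 3 (Cable): category_id=5 -> matches Tools
  - product 4 (Lamp): category_id=6 -> matches Apparel
All 4 rows appear; 1 has NULL category.

SQL:
SELECT a.name, b.name AS category
FROM products a
LEFT JOIN categories b ON a.category_id = b.id

Result:
name  | category
------+---------
Desk  | NULL    
Pen   | Tools   
Cable | Tools   
Lamp  | Apparel 


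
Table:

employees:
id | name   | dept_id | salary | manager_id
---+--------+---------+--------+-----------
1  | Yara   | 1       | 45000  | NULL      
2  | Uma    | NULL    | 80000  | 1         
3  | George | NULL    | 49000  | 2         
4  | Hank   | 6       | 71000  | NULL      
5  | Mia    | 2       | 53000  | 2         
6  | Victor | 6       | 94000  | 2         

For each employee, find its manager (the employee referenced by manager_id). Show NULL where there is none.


This is a self-join: employees is joined to a second copy of itself, matching each row's manager_id to another row's id. Use LEFT JOIN so rows with manager_id=NULL are kept.
  - employee 1 (Yara): manager_id=NULL -> NULL
  - employee 2 (Uma): manager_id=1 -> Yara
  - employee 3 (George): manager_id=2 -> Uma
  - employee 4 (Hank): manager_id=NULL -> NULL
  - employee 5 (Mia): manager_id=2 -> Uma
  - employee 6 (Victor): manager_id=2 -> Uma

SQL:
SELECT a.name AS item, b.name AS manager
FROM employees a
LEFT JOIN employees b ON a.manager_id = b.id

Result:
item   | manager
-------+--------
Yara   | NULL   
Uma    | Yara   
George | Uma    
Hank   | NULL   
Mia    | Uma    
Victor | Uma    


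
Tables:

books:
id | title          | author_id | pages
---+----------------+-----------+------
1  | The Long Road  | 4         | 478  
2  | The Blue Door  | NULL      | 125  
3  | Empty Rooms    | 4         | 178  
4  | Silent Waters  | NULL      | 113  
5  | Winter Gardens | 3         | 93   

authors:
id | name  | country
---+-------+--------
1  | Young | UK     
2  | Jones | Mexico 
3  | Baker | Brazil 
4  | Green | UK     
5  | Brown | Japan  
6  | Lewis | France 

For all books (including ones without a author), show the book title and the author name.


LEFT JOIN keeps every row from books (the left table); where author_id has no match in authors, the author columns become NULL. Walk through each book:
  - book 1 (The Long Road): author_id=4 -> matches Green
  - book 2 (The Blue Door): author_id=NULL, no match -> kept with NULL
  - book 3 (Empty Rooms): author_id=4 -> matches Green
  - book 4 (Silent Waters): author_id=NULL, no match -> kept with NULL
  - book 5 (Winter Gardens): author_id=3 -> matches Baker
All 5 rows appear; 2 have NULL author.

SQL:
SELECT a.title, b.name AS author
FROM books a
LEFT JOIN authors b ON a.author_id = b.id

Result:
title          | author
---------------+-------
The Long Road  | Green 
The Blue Door  | NULL  
Empty Rooms    | Green 
Silent Waters  | NULL  
Winter Gardens | Baker 


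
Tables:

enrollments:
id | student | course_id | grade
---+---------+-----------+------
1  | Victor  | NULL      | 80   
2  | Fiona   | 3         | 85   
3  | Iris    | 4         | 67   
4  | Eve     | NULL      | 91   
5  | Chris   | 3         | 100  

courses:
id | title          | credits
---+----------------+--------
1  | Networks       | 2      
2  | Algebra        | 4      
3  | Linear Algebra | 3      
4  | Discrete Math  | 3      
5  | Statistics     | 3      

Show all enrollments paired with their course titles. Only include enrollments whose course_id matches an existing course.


INNER JOIN keeps only enrollments rows whose course_id matches an id in courses. Walk through each enrollment:
  - enrollment 1 (Victor): course_id=NULL, no match -> dropped
  - enrollment 2 (Fiona): course_id=3 -> matches Linear Algebra
  - enrollment 3 (Iris): course_id=4 -> matches Discrete Math
  - enrollment 4 (Eve): course_id=NULL, no match -> dropped
  - enrollment 5 (Chris): course_id=3 -> matches Linear Algebra
So 2 of 5 rows are dropped.

SQL:
SELECT a.student, b.title AS course
FROM enrollments a
INNER JOIN courses b ON a.course_id = b.id

Result:
student | course        
--------+---------------
Fiona   | Linear Algebra
Iris    | Discrete Math 
Chris   | Linear Algebra


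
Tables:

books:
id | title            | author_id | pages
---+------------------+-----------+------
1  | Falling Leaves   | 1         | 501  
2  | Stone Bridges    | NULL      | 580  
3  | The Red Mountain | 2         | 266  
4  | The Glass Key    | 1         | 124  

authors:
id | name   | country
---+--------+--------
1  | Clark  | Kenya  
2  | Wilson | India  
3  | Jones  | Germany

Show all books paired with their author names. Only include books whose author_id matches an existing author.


INNER JOIN keeps only books rows whose author_id matches an id in authors. Walk through each book:
  - book 1 (Falling Leaves): author_id=1 -> matches Clark
  - book 2 (Stone Bridges): author_id=NULL, no match -> dropped
  - book 3 (The Red Mountain): author_id=2 -> matches Wilson
  - book 4 (The Glass Key): author_id=1 -> matches Clark
So 1 of 4 rows is dropped.

SQL:
SELECT a.title, b.name AS author
FROM books a
INNER JOIN authors b ON a.author_id = b.id

Result:
title            | author
-----------------+-------
Falling Leaves   | Clark 
The Red Mountain | Wilson
The Glass Key    | Clark 


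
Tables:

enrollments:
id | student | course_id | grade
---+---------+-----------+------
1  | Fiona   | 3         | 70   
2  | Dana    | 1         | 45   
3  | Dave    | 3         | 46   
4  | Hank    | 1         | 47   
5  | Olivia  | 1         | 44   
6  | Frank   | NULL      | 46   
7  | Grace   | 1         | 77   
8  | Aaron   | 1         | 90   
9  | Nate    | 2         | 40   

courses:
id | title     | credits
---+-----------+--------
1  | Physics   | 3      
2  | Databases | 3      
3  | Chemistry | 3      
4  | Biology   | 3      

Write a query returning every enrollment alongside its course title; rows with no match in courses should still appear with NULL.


LEFT JOIN keeps every row from enrollments (the left table); where course_id has no match in courses, the course columns become NULL. Walk through each enrollment:
  - enrollment 1 (Fiona): course_id=3 -> matches Chemistry
  - enrollment 2 (Dana): course_id=1 -> matches Physics
  - enrollment 3 (Dave): course_id=3 -> matches Chemistry
  - enrollment 4 (Hank): course_id=1 -> matches Physics
  - enrollment 5 (Olivia): course_id=1 -> matches Physics
  - enrollment 6 (Frank): course_id=NULL, no match -> kept with NULL
  - enrollment 7 (Grace): course_id=1 -> matches Physics
  - enrollment 8 (Aaron): course_id=1 -> matches Physics
  - enrollment 9 (Nate): course_id=2 -> matches Databases
All 9 rows appear; 1 has NULL course.

SQL:
SELECT a.student, b.title AS course
FROM enrollments a
LEFT JOIN courses b ON a.course_id = b.id

Result:
student | course   
--------+----------
Fiona   | Chemistry
Dana    | Physics  
Dave    | Chemistry
Hank    | Physics  
Olivia  | Physics  
Frank   | NULL     
Grace   | Physics  
Aaron   | Physics  
Nate    | Databases


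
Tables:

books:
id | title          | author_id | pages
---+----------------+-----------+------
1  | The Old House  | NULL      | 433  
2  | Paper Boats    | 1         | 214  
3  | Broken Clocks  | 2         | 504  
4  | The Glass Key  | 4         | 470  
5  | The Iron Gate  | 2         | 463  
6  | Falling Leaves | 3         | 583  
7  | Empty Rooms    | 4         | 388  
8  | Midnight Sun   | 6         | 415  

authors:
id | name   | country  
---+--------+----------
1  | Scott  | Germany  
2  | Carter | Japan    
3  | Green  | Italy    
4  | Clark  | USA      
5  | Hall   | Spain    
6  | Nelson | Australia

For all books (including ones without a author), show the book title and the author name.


LEFT JOIN keeps every row from books (the left table); where author_id has no match in authors, the author columns become NULL. Walk through each book:
  - book 1 (The Old House): author_id=NULL, no match -> kept with NULL
  - book 2 (Paper Boats): author_id=1 -> matches Scott
  - book 3 (Broken Clocks): author_id=2 -> matches Carter
  - book 4 (The Glass Key): author_id=4 -> matches Clark
  - book 5 (The Iron Gate): author_id=2 -> matches Carter
  - book 6 (Falling Leaves): author_id=3 -> matches Green
  - book 7 (Empty Rooms): author_id=4 -> matches Clark
  - book 8 (Midnight Sun): author_id=6 -> matches Nelson
All 8 rows appear; 1 has NULL author.

SQL:
SELECT a.title, b.name AS author
FROM books a
LEFT JOIN authors b ON a.author_id = b.id

Result:
title          | author
---------------+-------
The Old House  | NULL  
Paper Boats    | Scott 
Broken Clocks  | Carter
The Glass Key  | Clark 
The Iron Gate  | Carter
Falling Leaves | Green 
Empty Rooms    | Clark 
Midnight Sun   | Nelson


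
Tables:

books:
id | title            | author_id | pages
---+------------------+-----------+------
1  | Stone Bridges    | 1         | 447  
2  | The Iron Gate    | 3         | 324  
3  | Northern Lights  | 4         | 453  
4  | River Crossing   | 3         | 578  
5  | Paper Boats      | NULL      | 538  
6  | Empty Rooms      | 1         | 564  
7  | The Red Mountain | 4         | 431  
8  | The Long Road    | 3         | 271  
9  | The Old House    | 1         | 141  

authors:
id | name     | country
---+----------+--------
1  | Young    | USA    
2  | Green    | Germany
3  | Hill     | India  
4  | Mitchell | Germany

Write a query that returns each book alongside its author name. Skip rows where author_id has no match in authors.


INNER JOIN keeps only books rows whose author_id matches an id in authors. Walk through each book:
  - book 1 (Stone Bridges): author_id=1 -> matches Young
  - book 2 (The Iron Gate): author_id=3 -> matches Hill
  - book 3 (Northern Lights): author_id=4 -> matches Mitchell
  - book 4 (River Crossing): author_id=3 -> matches Hill
  - book 5 (Paper Boats): author_id=NULL, no match -> dropped
  - book 6 (Empty Rooms): author_id=1 -> matches Young
  - book 7 (The Red Mountain): author_id=4 -> matches Mitchell
  - book 8 (The Long Road): author_id=3 -> matches Hill
  - book 9 (The Old House): author_id=1 -> matches Young
So 1 of 9 rows is dropped.

SQL:
SELECT a.title, b.name AS author
FROM books a
INNER JOIN authors b ON a.author_id = b.id

Result:
title            | author  
-----------------+---------
Stone Bridges    | Young   
The Iron Gate    | Hill    
Northern Lights  | Mitchell
River Crossing   | Hill    
Empty Rooms      | Young   
The Red Mountain | Mitchell
The Long Road    | Hill    
The Old House    | Young   


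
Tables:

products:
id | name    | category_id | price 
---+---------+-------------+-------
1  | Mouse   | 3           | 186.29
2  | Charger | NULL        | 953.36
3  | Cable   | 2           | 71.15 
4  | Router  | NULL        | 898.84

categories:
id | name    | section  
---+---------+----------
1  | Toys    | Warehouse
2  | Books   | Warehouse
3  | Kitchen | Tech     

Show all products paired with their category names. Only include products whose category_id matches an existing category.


INNER JOIN keeps only products rows whose category_id matches an id in categories. Walk through each product:
  - product 1 (Mouse): category_id=3 -> matches Kitchen
  - product 2 (Charger): category_id=NULL, no match -> dropped
  - product 3 (Cable): category_id=2 -> matches Books
  - product 4 (Router): category_id=NULL, no match -> dropped
So 2 of 4 rows are dropped.

SQL:
SELECT a.name, b.name AS category
FROM products a
INNER JOIN categories b ON a.category_id = b.id

Result:
name  | category
------+---------
Mouse | Kitchen 
Cable | Books   


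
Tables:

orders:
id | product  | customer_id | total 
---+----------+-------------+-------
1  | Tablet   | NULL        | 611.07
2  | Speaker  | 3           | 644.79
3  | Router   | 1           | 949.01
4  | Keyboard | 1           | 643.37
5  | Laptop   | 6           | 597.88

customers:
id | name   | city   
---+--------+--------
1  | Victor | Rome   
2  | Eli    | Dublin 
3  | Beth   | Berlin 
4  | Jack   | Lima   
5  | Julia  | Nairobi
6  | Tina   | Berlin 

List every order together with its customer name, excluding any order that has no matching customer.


INNER JOIN keeps only orders rows whose customer_id matches an id in customers. Walk through each order:
  - order 1 (Tablet): customer_id=NULL, no match -> dropped
  - order 2 (Speaker): customer_id=3 -> matches Beth
  - order 3 (Router): customer_id=1 -> matches Victor
  - order 4 (Keyboard): customer_id=1 -> matches Victor
  - order 5 (Laptop): customer_id=6 -> matches Tina
So 1 of 5 rows is dropped.

SQL:
SELECT a.product, b.name AS customer
FROM orders a
INNER JOIN customers b ON a.customer_id = b.id

Result:
product  | customer
---------+---------
Speaker  | Beth    
Router   | Victor  
Keyboard | Victor  
Laptop   | Tina    


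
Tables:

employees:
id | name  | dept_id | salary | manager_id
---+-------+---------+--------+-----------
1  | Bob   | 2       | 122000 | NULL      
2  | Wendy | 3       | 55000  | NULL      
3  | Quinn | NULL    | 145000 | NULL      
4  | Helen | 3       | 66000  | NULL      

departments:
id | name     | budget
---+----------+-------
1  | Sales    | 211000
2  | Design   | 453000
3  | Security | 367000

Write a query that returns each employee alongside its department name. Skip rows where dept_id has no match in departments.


INNER JOIN keeps only employees rows whose dept_id matches an id in departments. Walk through each employee:
  - employee 1 (Bob): dept_id=2 -> matches Design
  - employee 2 (Wendy): dept_id=3 -> matches Security
  - employee 3 (Quinn): dept_id=NULL, no match -> dropped
  - employee 4 (Helen): dept_id=3 -> matches Security
So 1 of 4 rows is dropped.

SQL:
SELECT a.name, b.name AS department
FROM employees a
INNER JOIN departments b ON a.dept_id = b.id

Result:
name  | department
------+-----------
Bob   | Design    
Wendy | Security  
Helen | Security  


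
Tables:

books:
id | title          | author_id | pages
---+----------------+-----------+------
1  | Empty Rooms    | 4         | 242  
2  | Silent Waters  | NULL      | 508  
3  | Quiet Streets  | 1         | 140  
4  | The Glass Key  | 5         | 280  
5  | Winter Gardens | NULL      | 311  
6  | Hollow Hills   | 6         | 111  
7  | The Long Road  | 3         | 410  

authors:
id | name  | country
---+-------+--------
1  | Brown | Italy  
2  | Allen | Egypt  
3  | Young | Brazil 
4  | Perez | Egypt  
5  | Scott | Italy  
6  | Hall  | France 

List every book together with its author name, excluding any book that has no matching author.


INNER JOIN keeps only books rows whose author_id matches an id in authors. Walk through each book:
  - book 1 (Empty Rooms): author_id=4 -> matches Perez
  - book 2 (Silent Waters): author_id=NULL, no match -> dropped
  - book 3 (Quiet Streets): author_id=1 -> matches Brown
  - book 4 (The Glass Key): author_id=5 -> matches Scott
  - book 5 (Winter Gardens): author_id=NULL, no match -> dropped
  - book 6 (Hollow Hills): author_id=6 -> matches Hall
  - book 7 (The Long Road): author_id=3 -> matches Young
So 2 of 7 rows are dropped.

SQL:
SELECT a.title, b.name AS author
FROM books a
INNER JOIN authors b ON a.author_id = b.id

Result:
title         | author
--------------+-------
Empty Rooms   | Perez 
Quiet Streets | Brown 
The Glass Key | Scott 
Hollow Hills  | Hall  
The Long Road | Young 


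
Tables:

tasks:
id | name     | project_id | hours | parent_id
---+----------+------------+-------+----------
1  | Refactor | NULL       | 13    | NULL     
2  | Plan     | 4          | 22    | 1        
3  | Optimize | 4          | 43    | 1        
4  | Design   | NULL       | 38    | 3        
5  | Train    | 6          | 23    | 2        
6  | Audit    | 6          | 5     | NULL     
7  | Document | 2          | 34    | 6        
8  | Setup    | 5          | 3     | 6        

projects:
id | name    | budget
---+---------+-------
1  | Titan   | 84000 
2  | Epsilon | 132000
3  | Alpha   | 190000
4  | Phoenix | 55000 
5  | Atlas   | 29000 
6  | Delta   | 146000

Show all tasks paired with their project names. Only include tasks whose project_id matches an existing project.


INNER JOIN keeps only tasks rows whose project_id matches an id in projects. Walk through each task:
  - task 1 (Refactor): project_id=NULL, no match -> dropped
  - task 2 (Plan): project_id=4 -> matches Phoenix
  - task 3 (Optimize): project_id=4 -> matches Phoenix
  - task 4 (Design): project_id=NULL, no match -> dropped
  - task 5 (Train): project_id=6 -> matches Delta
  - task 6 (Audit): project_id=6 -> matches Delta
  - task 7 (Document): project_id=2 -> matches Epsilon
  - task 8 (Setup): project_id=5 -> matches Atlas
So 2 of 8 rows are dropped.

SQL:
SELECT a.name, b.name AS project
FROM tasks a
INNER JOIN projects b ON a.project_id = b.id

Result:
name     | project
---------+--------
Plan     | Phoenix
Optimize | Phoenix
Train    | Delta  
Audit    | Delta  
Document | Epsilon
Setup    | Atlas  


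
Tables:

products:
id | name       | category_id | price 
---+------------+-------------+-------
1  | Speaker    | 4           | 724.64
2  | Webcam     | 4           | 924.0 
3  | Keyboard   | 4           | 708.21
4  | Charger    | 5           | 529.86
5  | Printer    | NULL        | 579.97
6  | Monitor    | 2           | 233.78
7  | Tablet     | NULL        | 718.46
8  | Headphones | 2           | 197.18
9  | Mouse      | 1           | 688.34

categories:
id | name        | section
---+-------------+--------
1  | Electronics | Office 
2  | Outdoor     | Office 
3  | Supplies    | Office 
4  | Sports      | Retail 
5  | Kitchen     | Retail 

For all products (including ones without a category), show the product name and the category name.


LEFT JOIN keeps every row from products (the left table); where category_id has no match in categories, the category columns become NULL. Walk through each product:
  - product 1 (Speaker): category_id=4 -> matches Sports
  - product 2 (Webcam): category_id=4 -> matches Sports
  - product 3 (Keyboard): category_id=4 -> matches Sports
  - product 4 (Charger): category_id=5 -> matches Kitchen
  - product 5 (Printer): category_id=NULL, no match -> kept with NULL
  - product 6 (Monitor): category_id=2 -> matches Outdoor
  - product 7 (Tablet): category_id=NULL, no match -> kept with NULL
  - product 8 (Headphones): category_id=2 -> matches Outdoor
  - product 9 (Mouse): category_id=1 -> matches Electronics
All 9 rows appear; 2 have NULL category.

SQL:
SELECT a.name, b.name AS category
FROM products a
LEFT JOIN categories b ON a.category_id = b.id

Result:
name       | category   
-----------+------------
Speaker    | Sports     
Webcam     | Sports     
Keyboard   | Sports     
Charger    | Kitchen    
Printer    | NULL       
Monitor    | Outdoor    
Tablet     | NULL       
Headphones | Outdoor    
Mouse      | Electronics


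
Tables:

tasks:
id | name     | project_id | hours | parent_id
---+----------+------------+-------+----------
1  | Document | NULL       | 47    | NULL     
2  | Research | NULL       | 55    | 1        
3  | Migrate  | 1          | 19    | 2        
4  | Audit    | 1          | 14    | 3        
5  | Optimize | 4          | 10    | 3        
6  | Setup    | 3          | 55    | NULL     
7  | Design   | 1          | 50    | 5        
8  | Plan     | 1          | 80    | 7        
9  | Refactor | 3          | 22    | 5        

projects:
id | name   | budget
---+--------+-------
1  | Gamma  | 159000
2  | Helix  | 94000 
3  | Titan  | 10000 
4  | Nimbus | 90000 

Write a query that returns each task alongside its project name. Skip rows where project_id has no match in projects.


INNER JOIN keeps only tasks rows whose project_id matches an id in projects. Walk through each task:
  - task 1 (Document): project_id=NULL, no match -> dropped
  - task 2 (Research): project_id=NULL, no match -> dropped
  - task 3 (Migrate): project_id=1 -> matches Gamma
  - task 4 (Audit): project_id=1 -> matches Gamma
  - task 5 (Optimize): project_id=4 -> matches Nimbus
  - task 6 (Setup): project_id=3 -> matches Titan
  - task 7 (Design): project_id=1 -> matches Gamma
  - task 8 (Plan): project_id=1 -> matches Gamma
  - task 9 (Refactor): project_id=3 -> matches Titan
So 2 of 9 rows are dropped.

SQL:
SELECT a.name, b.name AS project
FROM tasks a
INNER JOIN projects b ON a.project_id = b.id

Result:
name     | project
---------+--------
Migrate  | Gamma  
Audit    | Gamma  
Optimize | Nimbus 
Setup    | Titan  
Design   | Gamma  
Plan     | Gamma  
Refactor | Titan  


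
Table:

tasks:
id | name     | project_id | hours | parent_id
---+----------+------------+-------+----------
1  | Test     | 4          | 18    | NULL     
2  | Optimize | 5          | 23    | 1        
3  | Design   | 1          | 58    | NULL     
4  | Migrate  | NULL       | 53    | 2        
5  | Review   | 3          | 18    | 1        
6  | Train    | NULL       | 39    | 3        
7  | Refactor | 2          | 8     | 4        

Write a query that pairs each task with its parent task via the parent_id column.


This is a self-join: tasks is joined to a second copy of itself, matching each row's parent_id to another row's id. Use LEFT JOIN so rows with parent_id=NULL are kept.
  - task 1 (Test): parent_id=NULL -> NULL
  - task 2 (Optimize): parent_id=1 -> Test
  - task 3 (Design): parent_id=NULL -> NULL
  - task 4 (Migrate): parent_id=2 -> Optimize
  - task 5 (Review): parent_id=1 -> Test
  - task 6 (Train): parent_id=3 -> Design
  - task 7 (Refactor): parent_id=4 -> Migrate

SQL:
SELECT a.name AS item, b.name AS parent
FROM tasks a
LEFT JOIN tasks b ON a.parent_id = b.id

Result:
item     | parent  
---------+---------
Test     | NULL    
Optimize | Test    
Design   | NULL    
Migrate  | Optimize
Review   | Test    
Train    | Design  
Refactor | Migrate 


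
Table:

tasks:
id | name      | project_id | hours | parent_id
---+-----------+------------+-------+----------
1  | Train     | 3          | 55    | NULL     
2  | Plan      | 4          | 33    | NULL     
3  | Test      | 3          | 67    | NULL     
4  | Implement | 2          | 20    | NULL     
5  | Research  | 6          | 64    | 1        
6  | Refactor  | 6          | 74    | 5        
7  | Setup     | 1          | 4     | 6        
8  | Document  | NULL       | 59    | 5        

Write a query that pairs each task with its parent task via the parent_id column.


This is a self-join: tasks is joined to a second copy of itself, matching each row's parent_id to another row's id. Use LEFT JOIN so rows with parent_id=NULL are kept.
  - task 1 (Train): parent_id=NULL -> NULL
  - task 2 (Plan): parent_id=NULL -> NULL
  - task 3 (Test): parent_id=NULL -> NULL
  - task 4 (Implement): parent_id=NULL -> NULL
  - task 5 (Research): parent_id=1 -> Train
  - task 6 (Refactor): parent_id=5 -> Research
  - task 7 (Setup): parent_id=6 -> Refactor
  - task 8 (Document): parent_id=5 -> Research

SQL:
SELECT a.name AS item, b.name AS parent
FROM tasks a
LEFT JOIN tasks b ON a.parent_id = b.id

Result:
item      | parent  
----------+---------
Train     | NULL    
Plan      | NULL    
Test      | NULL    
Implement | NULL    
Research  | Train   
Refactor  | Research
Setup     | Refactor
Document  | Research


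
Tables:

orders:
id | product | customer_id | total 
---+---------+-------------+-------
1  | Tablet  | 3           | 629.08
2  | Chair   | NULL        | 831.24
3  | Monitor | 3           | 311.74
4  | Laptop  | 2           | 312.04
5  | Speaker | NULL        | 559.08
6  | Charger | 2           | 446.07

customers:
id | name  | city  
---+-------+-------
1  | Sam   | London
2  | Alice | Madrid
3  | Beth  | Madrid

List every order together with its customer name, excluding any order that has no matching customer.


INNER JOIN keeps only orders rows whose customer_id matches an id in customers. Walk through each order:
  - order 1 (Tablet): customer_id=3 -> matches Beth
  - order 2 (Chair): customer_id=NULL, no match -> dropped
  - order 3 (Monitor): customer_id=3 -> matches Beth
  - order 4 (Laptop): customer_id=2 -> matches Alice
  - order 5 (Speaker): customer_id=NULL, no match -> dropped
  - order 6 (Charger): customer_id=2 -> matches Alice
So 2 of 6 rows are dropped.

SQL:
SELECT a.product, b.name AS customer
FROM orders a
INNER JOIN customers b ON a.customer_id = b.id

Result:
product | customer
--------+---------
Tablet  | Beth    
Monitor | Beth    
Laptop  | Alice   
Charger | Alice   


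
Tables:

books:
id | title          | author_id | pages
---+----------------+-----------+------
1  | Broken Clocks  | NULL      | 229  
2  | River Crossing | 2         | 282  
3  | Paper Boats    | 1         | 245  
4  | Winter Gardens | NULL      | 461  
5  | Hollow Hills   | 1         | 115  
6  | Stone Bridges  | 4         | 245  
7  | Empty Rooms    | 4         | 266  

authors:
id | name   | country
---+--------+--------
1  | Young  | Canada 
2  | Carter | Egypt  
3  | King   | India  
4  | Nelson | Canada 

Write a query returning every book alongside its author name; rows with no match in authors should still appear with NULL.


LEFT JOIN keeps every row from books (the left table); where author_id has no match in authors, the author columns become NULL. Walk through each book:
  - book 1 (Broken Clocks): author_id=NULL, no match -> kept with NULL
  - book 2 (River Crossing): author_id=2 -> matches Carter
  - book 3 (Paper Boats): author_id=1 -> matches Young
  - book 4 (Winter Gardens): author_id=NULL, no match -> kept with NULL
  - book 5 (Hollow Hills): author_id=1 -> matches Young
  - book 6 (Stone Bridges): author_id=4 -> matches Nelson
  - book 7 (Empty Rooms): author_id=4 -> matches Nelson
All 7 rows appear; 2 have NULL author.

SQL:
SELECT a.title, b.name AS author
FROM books a
LEFT JOIN authors b ON a.author_id = b.id

Result:
title          | author
---------------+-------
Broken Clocks  | NULL  
River Crossing | Carter
Paper Boats    | Young 
Winter Gardens | NULL  
Hollow Hills   | Young 
Stone Bridges  | Nelson
Empty Rooms    | Nelson
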